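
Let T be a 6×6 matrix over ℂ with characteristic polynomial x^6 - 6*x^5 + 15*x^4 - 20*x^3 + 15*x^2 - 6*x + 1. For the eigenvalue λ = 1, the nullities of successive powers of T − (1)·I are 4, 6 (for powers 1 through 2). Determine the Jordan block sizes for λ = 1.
Block sizes for λ = 1: [2, 2, 1, 1]

From the dimensions of kernels of powers, the number of Jordan blocks of size at least j is d_j − d_{j−1} where d_j = dim ker(N^j) (with d_0 = 0). Computing the differences gives [4, 2].
The number of blocks of size exactly k is (#blocks of size ≥ k) − (#blocks of size ≥ k + 1), so the partition is: 2 block(s) of size 1, 2 block(s) of size 2.
In nonincreasing order the block sizes are [2, 2, 1, 1].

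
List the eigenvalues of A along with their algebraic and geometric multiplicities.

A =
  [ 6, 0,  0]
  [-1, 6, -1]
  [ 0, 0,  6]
λ = 6: alg = 3, geom = 2

Step 1 — factor the characteristic polynomial to read off the algebraic multiplicities:
  χ_A(x) = (x - 6)^3

Step 2 — compute geometric multiplicities via the rank-nullity identity g(λ) = n − rank(A − λI):
  rank(A − (6)·I) = 1, so dim ker(A − (6)·I) = n − 1 = 2

Summary:
  λ = 6: algebraic multiplicity = 3, geometric multiplicity = 2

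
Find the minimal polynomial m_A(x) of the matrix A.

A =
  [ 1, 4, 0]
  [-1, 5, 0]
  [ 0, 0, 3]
x^2 - 6*x + 9

The characteristic polynomial is χ_A(x) = (x - 3)^3, so the eigenvalues are known. The minimal polynomial is
  m_A(x) = Π_λ (x − λ)^{k_λ}
where k_λ is the size of the *largest* Jordan block for λ (equivalently, the smallest k with (A − λI)^k v = 0 for every generalised eigenvector v of λ).

  λ = 3: largest Jordan block has size 2, contributing (x − 3)^2

So m_A(x) = (x - 3)^2 = x^2 - 6*x + 9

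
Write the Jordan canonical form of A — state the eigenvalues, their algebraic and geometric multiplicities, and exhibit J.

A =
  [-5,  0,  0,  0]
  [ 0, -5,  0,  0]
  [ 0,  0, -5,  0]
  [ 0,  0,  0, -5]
J_1(-5) ⊕ J_1(-5) ⊕ J_1(-5) ⊕ J_1(-5)

The characteristic polynomial is
  det(x·I − A) = x^4 + 20*x^3 + 150*x^2 + 500*x + 625 = (x + 5)^4

Eigenvalues and multiplicities (the geometric multiplicity of λ is n − rank(A − λI), which equals the number of Jordan blocks for λ):
  λ = -5: algebraic multiplicity = 4, geometric multiplicity = 4

Determining the block sizes for each eigenvalue:
  λ = -5: gm = am = 4, so every block has size 1 → block sizes [1, 1, 1, 1]

Assembling the blocks gives a Jordan form
J =
  [-5,  0,  0,  0]
  [ 0, -5,  0,  0]
  [ 0,  0, -5,  0]
  [ 0,  0,  0, -5]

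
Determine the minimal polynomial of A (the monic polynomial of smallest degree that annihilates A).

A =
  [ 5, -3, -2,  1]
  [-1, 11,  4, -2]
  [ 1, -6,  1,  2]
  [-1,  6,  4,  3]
x^3 - 15*x^2 + 75*x - 125

The characteristic polynomial is χ_A(x) = (x - 5)^4, so the eigenvalues are known. The minimal polynomial is
  m_A(x) = Π_λ (x − λ)^{k_λ}
where k_λ is the size of the *largest* Jordan block for λ (equivalently, the smallest k with (A − λI)^k v = 0 for every generalised eigenvector v of λ).

  λ = 5: largest Jordan block has size 3, contributing (x − 5)^3

So m_A(x) = (x - 5)^3 = x^3 - 15*x^2 + 75*x - 125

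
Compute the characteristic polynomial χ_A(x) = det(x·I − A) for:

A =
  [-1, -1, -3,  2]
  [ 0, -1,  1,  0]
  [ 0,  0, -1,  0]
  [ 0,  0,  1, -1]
x^4 + 4*x^3 + 6*x^2 + 4*x + 1

Expanding det(x·I − A) (e.g. by cofactor expansion or by noting that A is similar to its Jordan form J, which has the same characteristic polynomial as A) gives
  χ_A(x) = x^4 + 4*x^3 + 6*x^2 + 4*x + 1
which factors as (x + 1)^4. The eigenvalues (with algebraic multiplicities) are λ = -1 with multiplicity 4.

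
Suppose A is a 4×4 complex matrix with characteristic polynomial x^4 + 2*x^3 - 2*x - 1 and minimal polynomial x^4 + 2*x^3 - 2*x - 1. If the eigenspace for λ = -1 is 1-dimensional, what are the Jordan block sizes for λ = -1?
Block sizes for λ = -1: [3]

Step 1 — from the characteristic polynomial, algebraic multiplicity of λ = -1 is 3. From dim ker(A − (-1)·I) = 1, there are exactly 1 Jordan blocks for λ = -1.
Step 2 — from the minimal polynomial, the factor (x + 1)^3 tells us the largest block for λ = -1 has size 3.
Step 3 — with total size 3, 1 blocks, and largest block 3, the block sizes (in nonincreasing order) are [3].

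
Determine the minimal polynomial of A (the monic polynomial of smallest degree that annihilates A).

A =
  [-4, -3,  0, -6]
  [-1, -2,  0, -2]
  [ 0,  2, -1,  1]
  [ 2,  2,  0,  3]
x^2 + 2*x + 1

The characteristic polynomial is χ_A(x) = (x + 1)^4, so the eigenvalues are known. The minimal polynomial is
  m_A(x) = Π_λ (x − λ)^{k_λ}
where k_λ is the size of the *largest* Jordan block for λ (equivalently, the smallest k with (A − λI)^k v = 0 for every generalised eigenvector v of λ).

  λ = -1: largest Jordan block has size 2, contributing (x + 1)^2

So m_A(x) = (x + 1)^2 = x^2 + 2*x + 1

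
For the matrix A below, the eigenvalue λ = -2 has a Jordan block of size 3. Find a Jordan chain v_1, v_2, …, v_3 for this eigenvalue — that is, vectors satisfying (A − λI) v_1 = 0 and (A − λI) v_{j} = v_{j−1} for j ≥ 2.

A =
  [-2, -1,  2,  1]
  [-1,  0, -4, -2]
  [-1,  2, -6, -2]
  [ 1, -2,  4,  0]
A Jordan chain for λ = -2 of length 3:
v_1 = (0, 1, 1, -1)ᵀ
v_2 = (-1, 2, 2, -2)ᵀ
v_3 = (0, 1, 0, 0)ᵀ

Let N = A − (-2)·I. We want v_3 with N^3 v_3 = 0 but N^2 v_3 ≠ 0; then v_{j-1} := N · v_j for j = 3, …, 2.

Pick v_3 = (0, 1, 0, 0)ᵀ.
Then v_2 = N · v_3 = (-1, 2, 2, -2)ᵀ.
Then v_1 = N · v_2 = (0, 1, 1, -1)ᵀ.

Sanity check: (A − (-2)·I) v_1 = (0, 0, 0, 0)ᵀ = 0. ✓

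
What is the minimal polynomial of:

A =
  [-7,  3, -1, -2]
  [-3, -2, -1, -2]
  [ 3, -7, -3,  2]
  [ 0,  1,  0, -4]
x^3 + 12*x^2 + 48*x + 64

The characteristic polynomial is χ_A(x) = (x + 4)^4, so the eigenvalues are known. The minimal polynomial is
  m_A(x) = Π_λ (x − λ)^{k_λ}
where k_λ is the size of the *largest* Jordan block for λ (equivalently, the smallest k with (A − λI)^k v = 0 for every generalised eigenvector v of λ).

  λ = -4: largest Jordan block has size 3, contributing (x + 4)^3

So m_A(x) = (x + 4)^3 = x^3 + 12*x^2 + 48*x + 64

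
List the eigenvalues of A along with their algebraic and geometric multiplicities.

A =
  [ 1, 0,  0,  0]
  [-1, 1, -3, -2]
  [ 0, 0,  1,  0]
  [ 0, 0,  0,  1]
λ = 1: alg = 4, geom = 3

Step 1 — factor the characteristic polynomial to read off the algebraic multiplicities:
  χ_A(x) = (x - 1)^4

Step 2 — compute geometric multiplicities via the rank-nullity identity g(λ) = n − rank(A − λI):
  rank(A − (1)·I) = 1, so dim ker(A − (1)·I) = n − 1 = 3

Summary:
  λ = 1: algebraic multiplicity = 4, geometric multiplicity = 3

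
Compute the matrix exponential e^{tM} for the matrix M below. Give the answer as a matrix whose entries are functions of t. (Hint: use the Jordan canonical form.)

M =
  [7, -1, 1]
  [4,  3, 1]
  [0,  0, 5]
e^{tM} =
  [2*t*exp(5*t) + exp(5*t), -t*exp(5*t), t^2*exp(5*t)/2 + t*exp(5*t)]
  [4*t*exp(5*t), -2*t*exp(5*t) + exp(5*t), t^2*exp(5*t) + t*exp(5*t)]
  [0, 0, exp(5*t)]

Strategy: write M = P · J · P⁻¹ where J is a Jordan canonical form, so e^{tM} = P · e^{tJ} · P⁻¹, and e^{tJ} can be computed block-by-block.

M has Jordan form
J =
  [5, 1, 0]
  [0, 5, 1]
  [0, 0, 5]
(up to reordering of blocks).

Per-block formulas:
  For a 3×3 Jordan block J_3(5): exp(t · J_3(5)) = e^(5t)·(I + t·N + (t^2/2)·N^2), where N is the 3×3 nilpotent shift.

After assembling e^{tJ} and conjugating by P, we get:

e^{tM} =
  [2*t*exp(5*t) + exp(5*t), -t*exp(5*t), t^2*exp(5*t)/2 + t*exp(5*t)]
  [4*t*exp(5*t), -2*t*exp(5*t) + exp(5*t), t^2*exp(5*t) + t*exp(5*t)]
  [0, 0, exp(5*t)]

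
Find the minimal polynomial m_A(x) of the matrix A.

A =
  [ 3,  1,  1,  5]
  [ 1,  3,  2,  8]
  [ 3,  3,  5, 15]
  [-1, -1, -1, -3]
x^3 - 6*x^2 + 12*x - 8

The characteristic polynomial is χ_A(x) = (x - 2)^4, so the eigenvalues are known. The minimal polynomial is
  m_A(x) = Π_λ (x − λ)^{k_λ}
where k_λ is the size of the *largest* Jordan block for λ (equivalently, the smallest k with (A − λI)^k v = 0 for every generalised eigenvector v of λ).

  λ = 2: largest Jordan block has size 3, contributing (x − 2)^3

So m_A(x) = (x - 2)^3 = x^3 - 6*x^2 + 12*x - 8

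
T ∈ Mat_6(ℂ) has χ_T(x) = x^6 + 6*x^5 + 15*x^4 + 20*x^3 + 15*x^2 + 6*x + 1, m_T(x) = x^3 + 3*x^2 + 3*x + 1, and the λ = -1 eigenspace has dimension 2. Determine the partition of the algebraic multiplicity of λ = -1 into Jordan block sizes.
Block sizes for λ = -1: [3, 3]

Step 1 — from the characteristic polynomial, algebraic multiplicity of λ = -1 is 6. From dim ker(T − (-1)·I) = 2, there are exactly 2 Jordan blocks for λ = -1.
Step 2 — from the minimal polynomial, the factor (x + 1)^3 tells us the largest block for λ = -1 has size 3.
Step 3 — with total size 6, 2 blocks, and largest block 3, the block sizes (in nonincreasing order) are [3, 3].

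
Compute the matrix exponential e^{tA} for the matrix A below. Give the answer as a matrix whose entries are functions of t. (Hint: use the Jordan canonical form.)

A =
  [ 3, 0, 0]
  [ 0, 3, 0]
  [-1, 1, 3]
e^{tA} =
  [exp(3*t), 0, 0]
  [0, exp(3*t), 0]
  [-t*exp(3*t), t*exp(3*t), exp(3*t)]

Strategy: write A = P · J · P⁻¹ where J is a Jordan canonical form, so e^{tA} = P · e^{tJ} · P⁻¹, and e^{tJ} can be computed block-by-block.

A has Jordan form
J =
  [3, 1, 0]
  [0, 3, 0]
  [0, 0, 3]
(up to reordering of blocks).

Per-block formulas:
  For a 1×1 block at λ = 3: exp(t · [3]) = [e^(3t)].
  For a 2×2 Jordan block J_2(3): exp(t · J_2(3)) = e^(3t)·(I + t·N), where N is the 2×2 nilpotent shift.

After assembling e^{tJ} and conjugating by P, we get:

e^{tA} =
  [exp(3*t), 0, 0]
  [0, exp(3*t), 0]
  [-t*exp(3*t), t*exp(3*t), exp(3*t)]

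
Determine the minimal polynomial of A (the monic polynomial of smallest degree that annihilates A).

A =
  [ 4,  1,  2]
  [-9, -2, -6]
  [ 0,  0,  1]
x^2 - 2*x + 1

The characteristic polynomial is χ_A(x) = (x - 1)^3, so the eigenvalues are known. The minimal polynomial is
  m_A(x) = Π_λ (x − λ)^{k_λ}
where k_λ is the size of the *largest* Jordan block for λ (equivalently, the smallest k with (A − λI)^k v = 0 for every generalised eigenvector v of λ).

  λ = 1: largest Jordan block has size 2, contributing (x − 1)^2

So m_A(x) = (x - 1)^2 = x^2 - 2*x + 1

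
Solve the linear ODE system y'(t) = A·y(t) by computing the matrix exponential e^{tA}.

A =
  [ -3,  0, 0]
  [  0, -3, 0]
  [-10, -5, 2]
e^{tA} =
  [exp(-3*t), 0, 0]
  [0, exp(-3*t), 0]
  [-2*exp(2*t) + 2*exp(-3*t), -exp(2*t) + exp(-3*t), exp(2*t)]

Strategy: write A = P · J · P⁻¹ where J is a Jordan canonical form, so e^{tA} = P · e^{tJ} · P⁻¹, and e^{tJ} can be computed block-by-block.

A has Jordan form
J =
  [-3,  0, 0]
  [ 0, -3, 0]
  [ 0,  0, 2]
(up to reordering of blocks).

Per-block formulas:
  For a 1×1 block at λ = 2: exp(t · [2]) = [e^(2t)].
  For a 1×1 block at λ = -3: exp(t · [-3]) = [e^(-3t)].

After assembling e^{tJ} and conjugating by P, we get:

e^{tA} =
  [exp(-3*t), 0, 0]
  [0, exp(-3*t), 0]
  [-2*exp(2*t) + 2*exp(-3*t), -exp(2*t) + exp(-3*t), exp(2*t)]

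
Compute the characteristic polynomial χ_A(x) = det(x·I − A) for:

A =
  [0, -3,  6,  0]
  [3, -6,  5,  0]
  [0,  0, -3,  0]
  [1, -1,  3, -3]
x^4 + 12*x^3 + 54*x^2 + 108*x + 81

Expanding det(x·I − A) (e.g. by cofactor expansion or by noting that A is similar to its Jordan form J, which has the same characteristic polynomial as A) gives
  χ_A(x) = x^4 + 12*x^3 + 54*x^2 + 108*x + 81
which factors as (x + 3)^4. The eigenvalues (with algebraic multiplicities) are λ = -3 with multiplicity 4.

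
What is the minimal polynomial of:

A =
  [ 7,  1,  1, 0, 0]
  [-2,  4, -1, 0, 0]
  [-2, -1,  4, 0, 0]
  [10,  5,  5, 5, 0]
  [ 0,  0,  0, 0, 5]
x^2 - 10*x + 25

The characteristic polynomial is χ_A(x) = (x - 5)^5, so the eigenvalues are known. The minimal polynomial is
  m_A(x) = Π_λ (x − λ)^{k_λ}
where k_λ is the size of the *largest* Jordan block for λ (equivalently, the smallest k with (A − λI)^k v = 0 for every generalised eigenvector v of λ).

  λ = 5: largest Jordan block has size 2, contributing (x − 5)^2

So m_A(x) = (x - 5)^2 = x^2 - 10*x + 25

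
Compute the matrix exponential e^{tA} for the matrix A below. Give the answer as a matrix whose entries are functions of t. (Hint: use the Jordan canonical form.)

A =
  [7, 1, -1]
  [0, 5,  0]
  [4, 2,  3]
e^{tA} =
  [2*t*exp(5*t) + exp(5*t), t*exp(5*t), -t*exp(5*t)]
  [0, exp(5*t), 0]
  [4*t*exp(5*t), 2*t*exp(5*t), -2*t*exp(5*t) + exp(5*t)]

Strategy: write A = P · J · P⁻¹ where J is a Jordan canonical form, so e^{tA} = P · e^{tJ} · P⁻¹, and e^{tJ} can be computed block-by-block.

A has Jordan form
J =
  [5, 1, 0]
  [0, 5, 0]
  [0, 0, 5]
(up to reordering of blocks).

Per-block formulas:
  For a 1×1 block at λ = 5: exp(t · [5]) = [e^(5t)].
  For a 2×2 Jordan block J_2(5): exp(t · J_2(5)) = e^(5t)·(I + t·N), where N is the 2×2 nilpotent shift.

After assembling e^{tJ} and conjugating by P, we get:

e^{tA} =
  [2*t*exp(5*t) + exp(5*t), t*exp(5*t), -t*exp(5*t)]
  [0, exp(5*t), 0]
  [4*t*exp(5*t), 2*t*exp(5*t), -2*t*exp(5*t) + exp(5*t)]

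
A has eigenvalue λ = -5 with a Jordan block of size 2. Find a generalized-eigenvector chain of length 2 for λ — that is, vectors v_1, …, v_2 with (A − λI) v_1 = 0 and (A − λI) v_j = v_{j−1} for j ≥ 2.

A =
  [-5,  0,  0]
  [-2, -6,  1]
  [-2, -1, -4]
A Jordan chain for λ = -5 of length 2:
v_1 = (0, -2, -2)ᵀ
v_2 = (1, 0, 0)ᵀ

Let N = A − (-5)·I. We want v_2 with N^2 v_2 = 0 but N^1 v_2 ≠ 0; then v_{j-1} := N · v_j for j = 2, …, 2.

Pick v_2 = (1, 0, 0)ᵀ.
Then v_1 = N · v_2 = (0, -2, -2)ᵀ.

Sanity check: (A − (-5)·I) v_1 = (0, 0, 0)ᵀ = 0. ✓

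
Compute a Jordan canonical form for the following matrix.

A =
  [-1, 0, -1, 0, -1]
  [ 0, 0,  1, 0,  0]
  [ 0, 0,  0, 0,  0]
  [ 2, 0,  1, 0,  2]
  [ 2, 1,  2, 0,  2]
J_3(0) ⊕ J_1(0) ⊕ J_1(1)

The characteristic polynomial is
  det(x·I − A) = x^5 - x^4 = x^4*(x - 1)

Eigenvalues and multiplicities (the geometric multiplicity of λ is n − rank(A − λI), which equals the number of Jordan blocks for λ):
  λ = 0: algebraic multiplicity = 4, geometric multiplicity = 2
  λ = 1: algebraic multiplicity = 1, geometric multiplicity = 1

Determining the block sizes for each eigenvalue:
  λ = 0: with am = 4 and gm = 2, the partition is not yet determined (e.g. several partitions of 4 into 2 parts exist). Let N = A − (0)·I. Computing rank(N^1) = 3, rank(N^2) = 2, rank(N^3) = 1; the number of blocks of size ≥ j is rank(N^{j−1}) − rank(N^j), giving [2, 1, 1]. So we have 1 block(s) of size 3, 1 block(s) of size 1 → block sizes [3, 1]
  λ = 1: one block (gm = 1), so the single block has size am = 1 → block sizes [1]

Assembling the blocks gives a Jordan form
J =
  [0, 1, 0, 0, 0]
  [0, 0, 1, 0, 0]
  [0, 0, 0, 0, 0]
  [0, 0, 0, 0, 0]
  [0, 0, 0, 0, 1]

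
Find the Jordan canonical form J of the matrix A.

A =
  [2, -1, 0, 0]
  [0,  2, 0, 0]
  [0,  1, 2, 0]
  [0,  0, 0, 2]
J_2(2) ⊕ J_1(2) ⊕ J_1(2)

The characteristic polynomial is
  det(x·I − A) = x^4 - 8*x^3 + 24*x^2 - 32*x + 16 = (x - 2)^4

Eigenvalues and multiplicities (the geometric multiplicity of λ is n − rank(A − λI), which equals the number of Jordan blocks for λ):
  λ = 2: algebraic multiplicity = 4, geometric multiplicity = 3

Determining the block sizes for each eigenvalue:
  λ = 2: 3 blocks summing to 4 forces exactly one block of size 2 and the rest size 1 → block sizes [2, 1, 1]

Assembling the blocks gives a Jordan form
J =
  [2, 1, 0, 0]
  [0, 2, 0, 0]
  [0, 0, 2, 0]
  [0, 0, 0, 2]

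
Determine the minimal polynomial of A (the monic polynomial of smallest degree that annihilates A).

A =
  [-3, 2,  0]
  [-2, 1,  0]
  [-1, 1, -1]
x^2 + 2*x + 1

The characteristic polynomial is χ_A(x) = (x + 1)^3, so the eigenvalues are known. The minimal polynomial is
  m_A(x) = Π_λ (x − λ)^{k_λ}
where k_λ is the size of the *largest* Jordan block for λ (equivalently, the smallest k with (A − λI)^k v = 0 for every generalised eigenvector v of λ).

  λ = -1: largest Jordan block has size 2, contributing (x + 1)^2

So m_A(x) = (x + 1)^2 = x^2 + 2*x + 1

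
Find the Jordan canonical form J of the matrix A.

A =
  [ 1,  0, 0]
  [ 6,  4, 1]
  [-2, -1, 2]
J_1(1) ⊕ J_2(3)

The characteristic polynomial is
  det(x·I − A) = x^3 - 7*x^2 + 15*x - 9 = (x - 3)^2*(x - 1)

Eigenvalues and multiplicities (the geometric multiplicity of λ is n − rank(A − λI), which equals the number of Jordan blocks for λ):
  λ = 1: algebraic multiplicity = 1, geometric multiplicity = 1
  λ = 3: algebraic multiplicity = 2, geometric multiplicity = 1

Determining the block sizes for each eigenvalue:
  λ = 1: one block (gm = 1), so the single block has size am = 1 → block sizes [1]
  λ = 3: one block (gm = 1), so the single block has size am = 2 → block sizes [2]

Assembling the blocks gives a Jordan form
J =
  [1, 0, 0]
  [0, 3, 1]
  [0, 0, 3]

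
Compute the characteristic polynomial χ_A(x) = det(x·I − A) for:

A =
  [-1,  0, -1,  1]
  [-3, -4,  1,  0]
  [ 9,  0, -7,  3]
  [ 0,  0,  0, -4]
x^4 + 16*x^3 + 96*x^2 + 256*x + 256

Expanding det(x·I − A) (e.g. by cofactor expansion or by noting that A is similar to its Jordan form J, which has the same characteristic polynomial as A) gives
  χ_A(x) = x^4 + 16*x^3 + 96*x^2 + 256*x + 256
which factors as (x + 4)^4. The eigenvalues (with algebraic multiplicities) are λ = -4 with multiplicity 4.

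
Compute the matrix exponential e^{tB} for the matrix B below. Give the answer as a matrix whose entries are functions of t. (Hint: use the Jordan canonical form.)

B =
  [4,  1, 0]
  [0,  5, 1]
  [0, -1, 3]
e^{tB} =
  [exp(4*t), t^2*exp(4*t)/2 + t*exp(4*t), t^2*exp(4*t)/2]
  [0, t*exp(4*t) + exp(4*t), t*exp(4*t)]
  [0, -t*exp(4*t), -t*exp(4*t) + exp(4*t)]

Strategy: write B = P · J · P⁻¹ where J is a Jordan canonical form, so e^{tB} = P · e^{tJ} · P⁻¹, and e^{tJ} can be computed block-by-block.

B has Jordan form
J =
  [4, 1, 0]
  [0, 4, 1]
  [0, 0, 4]
(up to reordering of blocks).

Per-block formulas:
  For a 3×3 Jordan block J_3(4): exp(t · J_3(4)) = e^(4t)·(I + t·N + (t^2/2)·N^2), where N is the 3×3 nilpotent shift.

After assembling e^{tJ} and conjugating by P, we get:

e^{tB} =
  [exp(4*t), t^2*exp(4*t)/2 + t*exp(4*t), t^2*exp(4*t)/2]
  [0, t*exp(4*t) + exp(4*t), t*exp(4*t)]
  [0, -t*exp(4*t), -t*exp(4*t) + exp(4*t)]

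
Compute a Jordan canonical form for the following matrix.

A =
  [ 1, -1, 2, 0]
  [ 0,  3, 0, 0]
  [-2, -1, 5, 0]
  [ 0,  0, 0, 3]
J_2(3) ⊕ J_1(3) ⊕ J_1(3)

The characteristic polynomial is
  det(x·I − A) = x^4 - 12*x^3 + 54*x^2 - 108*x + 81 = (x - 3)^4

Eigenvalues and multiplicities (the geometric multiplicity of λ is n − rank(A − λI), which equals the number of Jordan blocks for λ):
  λ = 3: algebraic multiplicity = 4, geometric multiplicity = 3

Determining the block sizes for each eigenvalue:
  λ = 3: 3 blocks summing to 4 forces exactly one block of size 2 and the rest size 1 → block sizes [2, 1, 1]

Assembling the blocks gives a Jordan form
J =
  [3, 1, 0, 0]
  [0, 3, 0, 0]
  [0, 0, 3, 0]
  [0, 0, 0, 3]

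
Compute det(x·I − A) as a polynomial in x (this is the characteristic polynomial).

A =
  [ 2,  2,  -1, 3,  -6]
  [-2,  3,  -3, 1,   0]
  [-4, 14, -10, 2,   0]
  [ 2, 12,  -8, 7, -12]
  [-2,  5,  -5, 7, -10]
x^5 + 8*x^4 + 13*x^3 - 26*x^2 - 64*x - 32

Expanding det(x·I − A) (e.g. by cofactor expansion or by noting that A is similar to its Jordan form J, which has the same characteristic polynomial as A) gives
  χ_A(x) = x^5 + 8*x^4 + 13*x^3 - 26*x^2 - 64*x - 32
which factors as (x - 2)*(x + 1)^2*(x + 4)^2. The eigenvalues (with algebraic multiplicities) are λ = -4 with multiplicity 2, λ = -1 with multiplicity 2, λ = 2 with multiplicity 1.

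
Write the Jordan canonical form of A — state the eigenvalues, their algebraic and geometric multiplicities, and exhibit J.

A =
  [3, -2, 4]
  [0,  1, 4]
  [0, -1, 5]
J_2(3) ⊕ J_1(3)

The characteristic polynomial is
  det(x·I − A) = x^3 - 9*x^2 + 27*x - 27 = (x - 3)^3

Eigenvalues and multiplicities (the geometric multiplicity of λ is n − rank(A − λI), which equals the number of Jordan blocks for λ):
  λ = 3: algebraic multiplicity = 3, geometric multiplicity = 2

Determining the block sizes for each eigenvalue:
  λ = 3: 2 blocks summing to 3 forces exactly one block of size 2 and the rest size 1 → block sizes [2, 1]

Assembling the blocks gives a Jordan form
J =
  [3, 1, 0]
  [0, 3, 0]
  [0, 0, 3]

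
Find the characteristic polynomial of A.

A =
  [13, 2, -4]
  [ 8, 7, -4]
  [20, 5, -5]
x^3 - 15*x^2 + 75*x - 125

Expanding det(x·I − A) (e.g. by cofactor expansion or by noting that A is similar to its Jordan form J, which has the same characteristic polynomial as A) gives
  χ_A(x) = x^3 - 15*x^2 + 75*x - 125
which factors as (x - 5)^3. The eigenvalues (with algebraic multiplicities) are λ = 5 with multiplicity 3.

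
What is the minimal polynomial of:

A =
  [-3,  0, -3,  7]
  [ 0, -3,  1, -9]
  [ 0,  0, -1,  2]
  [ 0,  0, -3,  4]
x^3 - 7*x + 6

The characteristic polynomial is χ_A(x) = (x - 2)*(x - 1)*(x + 3)^2, so the eigenvalues are known. The minimal polynomial is
  m_A(x) = Π_λ (x − λ)^{k_λ}
where k_λ is the size of the *largest* Jordan block for λ (equivalently, the smallest k with (A − λI)^k v = 0 for every generalised eigenvector v of λ).

  λ = -3: largest Jordan block has size 1, contributing (x + 3)
  λ = 1: largest Jordan block has size 1, contributing (x − 1)
  λ = 2: largest Jordan block has size 1, contributing (x − 2)

So m_A(x) = (x - 2)*(x - 1)*(x + 3) = x^3 - 7*x + 6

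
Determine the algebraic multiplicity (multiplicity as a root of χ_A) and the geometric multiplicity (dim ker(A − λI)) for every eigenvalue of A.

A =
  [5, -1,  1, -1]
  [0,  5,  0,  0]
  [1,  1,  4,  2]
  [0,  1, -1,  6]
λ = 5: alg = 4, geom = 2

Step 1 — factor the characteristic polynomial to read off the algebraic multiplicities:
  χ_A(x) = (x - 5)^4

Step 2 — compute geometric multiplicities via the rank-nullity identity g(λ) = n − rank(A − λI):
  rank(A − (5)·I) = 2, so dim ker(A − (5)·I) = n − 2 = 2

Summary:
  λ = 5: algebraic multiplicity = 4, geometric multiplicity = 2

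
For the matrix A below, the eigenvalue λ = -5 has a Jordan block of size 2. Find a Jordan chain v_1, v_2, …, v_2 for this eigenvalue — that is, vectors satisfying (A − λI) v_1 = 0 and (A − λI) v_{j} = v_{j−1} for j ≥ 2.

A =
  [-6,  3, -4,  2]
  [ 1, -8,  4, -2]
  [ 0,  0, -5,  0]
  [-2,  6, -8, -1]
A Jordan chain for λ = -5 of length 2:
v_1 = (-1, 1, 0, -2)ᵀ
v_2 = (1, 0, 0, 0)ᵀ

Let N = A − (-5)·I. We want v_2 with N^2 v_2 = 0 but N^1 v_2 ≠ 0; then v_{j-1} := N · v_j for j = 2, …, 2.

Pick v_2 = (1, 0, 0, 0)ᵀ.
Then v_1 = N · v_2 = (-1, 1, 0, -2)ᵀ.

Sanity check: (A − (-5)·I) v_1 = (0, 0, 0, 0)ᵀ = 0. ✓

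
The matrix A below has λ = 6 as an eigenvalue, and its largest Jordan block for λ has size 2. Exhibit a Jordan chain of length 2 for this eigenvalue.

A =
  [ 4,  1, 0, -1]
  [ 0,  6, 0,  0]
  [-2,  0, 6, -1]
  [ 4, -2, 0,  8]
A Jordan chain for λ = 6 of length 2:
v_1 = (-2, 0, -2, 4)ᵀ
v_2 = (1, 0, 0, 0)ᵀ

Let N = A − (6)·I. We want v_2 with N^2 v_2 = 0 but N^1 v_2 ≠ 0; then v_{j-1} := N · v_j for j = 2, …, 2.

Pick v_2 = (1, 0, 0, 0)ᵀ.
Then v_1 = N · v_2 = (-2, 0, -2, 4)ᵀ.

Sanity check: (A − (6)·I) v_1 = (0, 0, 0, 0)ᵀ = 0. ✓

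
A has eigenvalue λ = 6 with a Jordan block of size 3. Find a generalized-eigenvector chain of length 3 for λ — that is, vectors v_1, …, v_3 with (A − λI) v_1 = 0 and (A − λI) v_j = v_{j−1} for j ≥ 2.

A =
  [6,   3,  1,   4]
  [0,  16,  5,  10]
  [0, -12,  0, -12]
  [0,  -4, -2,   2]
A Jordan chain for λ = 6 of length 3:
v_1 = (2, 0, 0, 0)ᵀ
v_2 = (3, 10, -12, -4)ᵀ
v_3 = (0, 1, 0, 0)ᵀ

Let N = A − (6)·I. We want v_3 with N^3 v_3 = 0 but N^2 v_3 ≠ 0; then v_{j-1} := N · v_j for j = 3, …, 2.

Pick v_3 = (0, 1, 0, 0)ᵀ.
Then v_2 = N · v_3 = (3, 10, -12, -4)ᵀ.
Then v_1 = N · v_2 = (2, 0, 0, 0)ᵀ.

Sanity check: (A − (6)·I) v_1 = (0, 0, 0, 0)ᵀ = 0. ✓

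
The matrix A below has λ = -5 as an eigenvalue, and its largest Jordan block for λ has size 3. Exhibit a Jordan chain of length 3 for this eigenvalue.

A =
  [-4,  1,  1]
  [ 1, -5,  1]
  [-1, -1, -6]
A Jordan chain for λ = -5 of length 3:
v_1 = (1, 0, -1)ᵀ
v_2 = (1, 1, -1)ᵀ
v_3 = (1, 0, 0)ᵀ

Let N = A − (-5)·I. We want v_3 with N^3 v_3 = 0 but N^2 v_3 ≠ 0; then v_{j-1} := N · v_j for j = 3, …, 2.

Pick v_3 = (1, 0, 0)ᵀ.
Then v_2 = N · v_3 = (1, 1, -1)ᵀ.
Then v_1 = N · v_2 = (1, 0, -1)ᵀ.

Sanity check: (A − (-5)·I) v_1 = (0, 0, 0)ᵀ = 0. ✓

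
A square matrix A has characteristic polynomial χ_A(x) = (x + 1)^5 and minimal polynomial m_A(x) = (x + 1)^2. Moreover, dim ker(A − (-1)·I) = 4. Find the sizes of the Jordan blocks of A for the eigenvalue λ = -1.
Block sizes for λ = -1: [2, 1, 1, 1]

Step 1 — from the characteristic polynomial, algebraic multiplicity of λ = -1 is 5. From dim ker(A − (-1)·I) = 4, there are exactly 4 Jordan blocks for λ = -1.
Step 2 — from the minimal polynomial, the factor (x + 1)^2 tells us the largest block for λ = -1 has size 2.
Step 3 — with total size 5, 4 blocks, and largest block 2, the block sizes (in nonincreasing order) are [2, 1, 1, 1].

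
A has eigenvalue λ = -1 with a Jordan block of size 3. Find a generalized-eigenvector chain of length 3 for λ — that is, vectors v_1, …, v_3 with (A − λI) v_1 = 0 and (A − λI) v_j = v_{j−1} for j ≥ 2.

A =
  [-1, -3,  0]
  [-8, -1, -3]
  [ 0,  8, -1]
A Jordan chain for λ = -1 of length 3:
v_1 = (24, 0, -64)ᵀ
v_2 = (0, -8, 0)ᵀ
v_3 = (1, 0, 0)ᵀ

Let N = A − (-1)·I. We want v_3 with N^3 v_3 = 0 but N^2 v_3 ≠ 0; then v_{j-1} := N · v_j for j = 3, …, 2.

Pick v_3 = (1, 0, 0)ᵀ.
Then v_2 = N · v_3 = (0, -8, 0)ᵀ.
Then v_1 = N · v_2 = (24, 0, -64)ᵀ.

Sanity check: (A − (-1)·I) v_1 = (0, 0, 0)ᵀ = 0. ✓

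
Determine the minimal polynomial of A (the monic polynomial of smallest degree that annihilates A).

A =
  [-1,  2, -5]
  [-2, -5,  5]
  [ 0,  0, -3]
x^2 + 6*x + 9

The characteristic polynomial is χ_A(x) = (x + 3)^3, so the eigenvalues are known. The minimal polynomial is
  m_A(x) = Π_λ (x − λ)^{k_λ}
where k_λ is the size of the *largest* Jordan block for λ (equivalently, the smallest k with (A − λI)^k v = 0 for every generalised eigenvector v of λ).

  λ = -3: largest Jordan block has size 2, contributing (x + 3)^2

So m_A(x) = (x + 3)^2 = x^2 + 6*x + 9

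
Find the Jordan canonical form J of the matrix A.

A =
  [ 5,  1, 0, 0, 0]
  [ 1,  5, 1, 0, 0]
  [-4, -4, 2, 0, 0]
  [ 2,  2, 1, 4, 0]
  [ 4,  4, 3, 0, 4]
J_3(4) ⊕ J_1(4) ⊕ J_1(4)

The characteristic polynomial is
  det(x·I − A) = x^5 - 20*x^4 + 160*x^3 - 640*x^2 + 1280*x - 1024 = (x - 4)^5

Eigenvalues and multiplicities (the geometric multiplicity of λ is n − rank(A − λI), which equals the number of Jordan blocks for λ):
  λ = 4: algebraic multiplicity = 5, geometric multiplicity = 3

Determining the block sizes for each eigenvalue:
  λ = 4: with am = 5 and gm = 3, the partition is not yet determined (e.g. several partitions of 5 into 3 parts exist). Let N = A − (4)·I. Computing rank(N^1) = 2, rank(N^2) = 1, rank(N^3) = 0; the number of blocks of size ≥ j is rank(N^{j−1}) − rank(N^j), giving [3, 1, 1]. So we have 1 block(s) of size 3, 2 block(s) of size 1 → block sizes [3, 1, 1]

Assembling the blocks gives a Jordan form
J =
  [4, 1, 0, 0, 0]
  [0, 4, 1, 0, 0]
  [0, 0, 4, 0, 0]
  [0, 0, 0, 4, 0]
  [0, 0, 0, 0, 4]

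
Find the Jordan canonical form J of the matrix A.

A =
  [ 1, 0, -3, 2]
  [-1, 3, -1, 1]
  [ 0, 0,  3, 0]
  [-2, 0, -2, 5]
J_3(3) ⊕ J_1(3)

The characteristic polynomial is
  det(x·I − A) = x^4 - 12*x^3 + 54*x^2 - 108*x + 81 = (x - 3)^4

Eigenvalues and multiplicities (the geometric multiplicity of λ is n − rank(A − λI), which equals the number of Jordan blocks for λ):
  λ = 3: algebraic multiplicity = 4, geometric multiplicity = 2

Determining the block sizes for each eigenvalue:
  λ = 3: with am = 4 and gm = 2, the partition is not yet determined (e.g. several partitions of 4 into 2 parts exist). Let N = A − (3)·I. Computing rank(N^1) = 2, rank(N^2) = 1, rank(N^3) = 0; the number of blocks of size ≥ j is rank(N^{j−1}) − rank(N^j), giving [2, 1, 1]. So we have 1 block(s) of size 3, 1 block(s) of size 1 → block sizes [3, 1]

Assembling the blocks gives a Jordan form
J =
  [3, 1, 0, 0]
  [0, 3, 1, 0]
  [0, 0, 3, 0]
  [0, 0, 0, 3]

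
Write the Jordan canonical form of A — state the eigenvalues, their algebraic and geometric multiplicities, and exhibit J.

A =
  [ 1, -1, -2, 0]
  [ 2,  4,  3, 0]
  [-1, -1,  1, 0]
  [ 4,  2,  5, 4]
J_3(2) ⊕ J_1(4)

The characteristic polynomial is
  det(x·I − A) = x^4 - 10*x^3 + 36*x^2 - 56*x + 32 = (x - 4)*(x - 2)^3

Eigenvalues and multiplicities (the geometric multiplicity of λ is n − rank(A − λI), which equals the number of Jordan blocks for λ):
  λ = 2: algebraic multiplicity = 3, geometric multiplicity = 1
  λ = 4: algebraic multiplicity = 1, geometric multiplicity = 1

Determining the block sizes for each eigenvalue:
  λ = 2: one block (gm = 1), so the single block has size am = 3 → block sizes [3]
  λ = 4: one block (gm = 1), so the single block has size am = 1 → block sizes [1]

Assembling the blocks gives a Jordan form
J =
  [2, 1, 0, 0]
  [0, 2, 1, 0]
  [0, 0, 2, 0]
  [0, 0, 0, 4]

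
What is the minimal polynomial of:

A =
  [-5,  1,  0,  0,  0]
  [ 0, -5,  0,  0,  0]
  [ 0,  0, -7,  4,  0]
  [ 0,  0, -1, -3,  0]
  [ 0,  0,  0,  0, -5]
x^2 + 10*x + 25

The characteristic polynomial is χ_A(x) = (x + 5)^5, so the eigenvalues are known. The minimal polynomial is
  m_A(x) = Π_λ (x − λ)^{k_λ}
where k_λ is the size of the *largest* Jordan block for λ (equivalently, the smallest k with (A − λI)^k v = 0 for every generalised eigenvector v of λ).

  λ = -5: largest Jordan block has size 2, contributing (x + 5)^2

So m_A(x) = (x + 5)^2 = x^2 + 10*x + 25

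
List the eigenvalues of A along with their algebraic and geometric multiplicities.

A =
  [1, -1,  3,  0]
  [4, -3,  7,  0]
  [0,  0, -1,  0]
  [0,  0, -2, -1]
λ = -1: alg = 4, geom = 2

Step 1 — factor the characteristic polynomial to read off the algebraic multiplicities:
  χ_A(x) = (x + 1)^4

Step 2 — compute geometric multiplicities via the rank-nullity identity g(λ) = n − rank(A − λI):
  rank(A − (-1)·I) = 2, so dim ker(A − (-1)·I) = n − 2 = 2

Summary:
  λ = -1: algebraic multiplicity = 4, geometric multiplicity = 2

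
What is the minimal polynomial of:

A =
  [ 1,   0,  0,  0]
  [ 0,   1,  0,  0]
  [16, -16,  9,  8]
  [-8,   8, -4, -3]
x^2 - 6*x + 5

The characteristic polynomial is χ_A(x) = (x - 5)*(x - 1)^3, so the eigenvalues are known. The minimal polynomial is
  m_A(x) = Π_λ (x − λ)^{k_λ}
where k_λ is the size of the *largest* Jordan block for λ (equivalently, the smallest k with (A − λI)^k v = 0 for every generalised eigenvector v of λ).

  λ = 1: largest Jordan block has size 1, contributing (x − 1)
  λ = 5: largest Jordan block has size 1, contributing (x − 5)

So m_A(x) = (x - 5)*(x - 1) = x^2 - 6*x + 5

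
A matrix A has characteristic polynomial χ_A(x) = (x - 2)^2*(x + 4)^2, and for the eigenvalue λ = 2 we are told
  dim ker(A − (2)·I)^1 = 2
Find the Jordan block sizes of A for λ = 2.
Block sizes for λ = 2: [1, 1]

From the dimensions of kernels of powers, the number of Jordan blocks of size at least j is d_j − d_{j−1} where d_j = dim ker(N^j) (with d_0 = 0). Computing the differences gives [2].
The number of blocks of size exactly k is (#blocks of size ≥ k) − (#blocks of size ≥ k + 1), so the partition is: 2 block(s) of size 1.
In nonincreasing order the block sizes are [1, 1].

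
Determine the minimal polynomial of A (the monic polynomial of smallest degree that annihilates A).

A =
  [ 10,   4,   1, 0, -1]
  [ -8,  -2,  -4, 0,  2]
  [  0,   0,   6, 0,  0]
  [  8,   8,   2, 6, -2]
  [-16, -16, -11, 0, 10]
x^3 - 18*x^2 + 108*x - 216

The characteristic polynomial is χ_A(x) = (x - 6)^5, so the eigenvalues are known. The minimal polynomial is
  m_A(x) = Π_λ (x − λ)^{k_λ}
where k_λ is the size of the *largest* Jordan block for λ (equivalently, the smallest k with (A − λI)^k v = 0 for every generalised eigenvector v of λ).

  λ = 6: largest Jordan block has size 3, contributing (x − 6)^3

So m_A(x) = (x - 6)^3 = x^3 - 18*x^2 + 108*x - 216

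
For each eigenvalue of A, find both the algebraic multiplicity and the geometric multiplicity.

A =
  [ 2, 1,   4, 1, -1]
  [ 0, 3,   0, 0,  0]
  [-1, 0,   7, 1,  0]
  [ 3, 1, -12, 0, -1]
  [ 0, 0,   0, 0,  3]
λ = 3: alg = 5, geom = 3

Step 1 — factor the characteristic polynomial to read off the algebraic multiplicities:
  χ_A(x) = (x - 3)^5

Step 2 — compute geometric multiplicities via the rank-nullity identity g(λ) = n − rank(A − λI):
  rank(A − (3)·I) = 2, so dim ker(A − (3)·I) = n − 2 = 3

Summary:
  λ = 3: algebraic multiplicity = 5, geometric multiplicity = 3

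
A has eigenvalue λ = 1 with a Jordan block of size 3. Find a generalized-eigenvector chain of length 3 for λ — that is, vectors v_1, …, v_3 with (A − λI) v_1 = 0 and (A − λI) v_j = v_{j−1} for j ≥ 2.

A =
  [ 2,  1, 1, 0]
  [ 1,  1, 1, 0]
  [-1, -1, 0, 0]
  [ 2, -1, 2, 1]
A Jordan chain for λ = 1 of length 3:
v_1 = (1, 0, -1, -1)ᵀ
v_2 = (1, 1, -1, 2)ᵀ
v_3 = (1, 0, 0, 0)ᵀ

Let N = A − (1)·I. We want v_3 with N^3 v_3 = 0 but N^2 v_3 ≠ 0; then v_{j-1} := N · v_j for j = 3, …, 2.

Pick v_3 = (1, 0, 0, 0)ᵀ.
Then v_2 = N · v_3 = (1, 1, -1, 2)ᵀ.
Then v_1 = N · v_2 = (1, 0, -1, -1)ᵀ.

Sanity check: (A − (1)·I) v_1 = (0, 0, 0, 0)ᵀ = 0. ✓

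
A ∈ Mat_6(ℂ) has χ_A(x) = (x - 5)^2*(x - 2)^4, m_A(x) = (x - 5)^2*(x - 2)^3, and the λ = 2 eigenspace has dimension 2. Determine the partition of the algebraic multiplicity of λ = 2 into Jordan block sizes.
Block sizes for λ = 2: [3, 1]

Step 1 — from the characteristic polynomial, algebraic multiplicity of λ = 2 is 4. From dim ker(A − (2)·I) = 2, there are exactly 2 Jordan blocks for λ = 2.
Step 2 — from the minimal polynomial, the factor (x − 2)^3 tells us the largest block for λ = 2 has size 3.
Step 3 — with total size 4, 2 blocks, and largest block 3, the block sizes (in nonincreasing order) are [3, 1].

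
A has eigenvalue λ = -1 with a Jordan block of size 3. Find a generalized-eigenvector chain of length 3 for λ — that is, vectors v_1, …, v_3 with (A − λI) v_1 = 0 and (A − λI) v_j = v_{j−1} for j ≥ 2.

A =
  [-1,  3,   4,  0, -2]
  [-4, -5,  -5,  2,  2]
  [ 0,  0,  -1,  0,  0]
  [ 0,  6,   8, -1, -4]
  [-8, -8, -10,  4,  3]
A Jordan chain for λ = -1 of length 3:
v_1 = (4, 0, 0, 8, 0)ᵀ
v_2 = (0, -4, 0, 0, -8)ᵀ
v_3 = (1, 0, 0, 0, 0)ᵀ

Let N = A − (-1)·I. We want v_3 with N^3 v_3 = 0 but N^2 v_3 ≠ 0; then v_{j-1} := N · v_j for j = 3, …, 2.

Pick v_3 = (1, 0, 0, 0, 0)ᵀ.
Then v_2 = N · v_3 = (0, -4, 0, 0, -8)ᵀ.
Then v_1 = N · v_2 = (4, 0, 0, 8, 0)ᵀ.

Sanity check: (A − (-1)·I) v_1 = (0, 0, 0, 0, 0)ᵀ = 0. ✓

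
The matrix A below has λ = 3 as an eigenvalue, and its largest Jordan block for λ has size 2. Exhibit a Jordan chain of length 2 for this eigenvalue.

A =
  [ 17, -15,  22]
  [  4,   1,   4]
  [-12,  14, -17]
A Jordan chain for λ = 3 of length 2:
v_1 = (-1, 2, 2)ᵀ
v_2 = (1, 1, 0)ᵀ

Let N = A − (3)·I. We want v_2 with N^2 v_2 = 0 but N^1 v_2 ≠ 0; then v_{j-1} := N · v_j for j = 2, …, 2.

Pick v_2 = (1, 1, 0)ᵀ.
Then v_1 = N · v_2 = (-1, 2, 2)ᵀ.

Sanity check: (A − (3)·I) v_1 = (0, 0, 0)ᵀ = 0. ✓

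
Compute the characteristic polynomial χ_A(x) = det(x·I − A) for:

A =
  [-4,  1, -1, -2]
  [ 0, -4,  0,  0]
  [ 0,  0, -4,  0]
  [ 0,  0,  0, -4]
x^4 + 16*x^3 + 96*x^2 + 256*x + 256

Expanding det(x·I − A) (e.g. by cofactor expansion or by noting that A is similar to its Jordan form J, which has the same characteristic polynomial as A) gives
  χ_A(x) = x^4 + 16*x^3 + 96*x^2 + 256*x + 256
which factors as (x + 4)^4. The eigenvalues (with algebraic multiplicities) are λ = -4 with multiplicity 4.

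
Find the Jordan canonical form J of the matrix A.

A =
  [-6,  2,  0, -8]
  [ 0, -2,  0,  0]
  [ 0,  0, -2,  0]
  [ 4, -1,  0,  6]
J_2(-2) ⊕ J_1(-2) ⊕ J_1(2)

The characteristic polynomial is
  det(x·I − A) = x^4 + 4*x^3 - 16*x - 16 = (x - 2)*(x + 2)^3

Eigenvalues and multiplicities (the geometric multiplicity of λ is n − rank(A − λI), which equals the number of Jordan blocks for λ):
  λ = -2: algebraic multiplicity = 3, geometric multiplicity = 2
  λ = 2: algebraic multiplicity = 1, geometric multiplicity = 1

Determining the block sizes for each eigenvalue:
  λ = -2: 2 blocks summing to 3 forces exactly one block of size 2 and the rest size 1 → block sizes [2, 1]
  λ = 2: one block (gm = 1), so the single block has size am = 1 → block sizes [1]

Assembling the blocks gives a Jordan form
J =
  [-2,  1,  0, 0]
  [ 0, -2,  0, 0]
  [ 0,  0, -2, 0]
  [ 0,  0,  0, 2]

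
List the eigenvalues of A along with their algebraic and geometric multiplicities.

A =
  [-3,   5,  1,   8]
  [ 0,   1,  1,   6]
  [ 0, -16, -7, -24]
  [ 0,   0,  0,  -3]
λ = -3: alg = 4, geom = 2

Step 1 — factor the characteristic polynomial to read off the algebraic multiplicities:
  χ_A(x) = (x + 3)^4

Step 2 — compute geometric multiplicities via the rank-nullity identity g(λ) = n − rank(A − λI):
  rank(A − (-3)·I) = 2, so dim ker(A − (-3)·I) = n − 2 = 2

Summary:
  λ = -3: algebraic multiplicity = 4, geometric multiplicity = 2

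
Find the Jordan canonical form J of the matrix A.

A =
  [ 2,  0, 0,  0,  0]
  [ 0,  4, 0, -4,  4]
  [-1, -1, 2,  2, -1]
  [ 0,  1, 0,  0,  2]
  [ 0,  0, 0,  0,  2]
J_2(2) ⊕ J_2(2) ⊕ J_1(2)

The characteristic polynomial is
  det(x·I − A) = x^5 - 10*x^4 + 40*x^3 - 80*x^2 + 80*x - 32 = (x - 2)^5

Eigenvalues and multiplicities (the geometric multiplicity of λ is n − rank(A − λI), which equals the number of Jordan blocks for λ):
  λ = 2: algebraic multiplicity = 5, geometric multiplicity = 3

Determining the block sizes for each eigenvalue:
  λ = 2: with am = 5 and gm = 3, the partition is not yet determined (e.g. several partitions of 5 into 3 parts exist). Let N = A − (2)·I. Computing rank(N^1) = 2, rank(N^2) = 0; the number of blocks of size ≥ j is rank(N^{j−1}) − rank(N^j), giving [3, 2]. So we have 2 block(s) of size 2, 1 block(s) of size 1 → block sizes [2, 2, 1]

Assembling the blocks gives a Jordan form
J =
  [2, 1, 0, 0, 0]
  [0, 2, 0, 0, 0]
  [0, 0, 2, 1, 0]
  [0, 0, 0, 2, 0]
  [0, 0, 0, 0, 2]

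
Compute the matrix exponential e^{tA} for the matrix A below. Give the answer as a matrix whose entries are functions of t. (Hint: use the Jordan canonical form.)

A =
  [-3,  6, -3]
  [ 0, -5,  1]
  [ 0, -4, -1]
e^{tA} =
  [exp(-3*t), 6*t*exp(-3*t), -3*t*exp(-3*t)]
  [0, -2*t*exp(-3*t) + exp(-3*t), t*exp(-3*t)]
  [0, -4*t*exp(-3*t), 2*t*exp(-3*t) + exp(-3*t)]

Strategy: write A = P · J · P⁻¹ where J is a Jordan canonical form, so e^{tA} = P · e^{tJ} · P⁻¹, and e^{tJ} can be computed block-by-block.

A has Jordan form
J =
  [-3,  1,  0]
  [ 0, -3,  0]
  [ 0,  0, -3]
(up to reordering of blocks).

Per-block formulas:
  For a 1×1 block at λ = -3: exp(t · [-3]) = [e^(-3t)].
  For a 2×2 Jordan block J_2(-3): exp(t · J_2(-3)) = e^(-3t)·(I + t·N), where N is the 2×2 nilpotent shift.

After assembling e^{tJ} and conjugating by P, we get:

e^{tA} =
  [exp(-3*t), 6*t*exp(-3*t), -3*t*exp(-3*t)]
  [0, -2*t*exp(-3*t) + exp(-3*t), t*exp(-3*t)]
  [0, -4*t*exp(-3*t), 2*t*exp(-3*t) + exp(-3*t)]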